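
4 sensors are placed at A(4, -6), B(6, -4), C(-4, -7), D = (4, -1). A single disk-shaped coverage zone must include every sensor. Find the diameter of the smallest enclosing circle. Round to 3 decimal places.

10.456

The minimum enclosing circle is determined by three boundary points: B, C, D.
Their circumcentre is (11/12, -47/9) with r² = 35425/1296.
The farthest remaining point A is at distance² 13105/1296 ≤ 35425/1296.
Diameter = 2r = 2√(35425/1296) ≈ 10.456.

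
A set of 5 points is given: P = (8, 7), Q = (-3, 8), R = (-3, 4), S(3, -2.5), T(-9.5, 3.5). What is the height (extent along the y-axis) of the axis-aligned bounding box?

10.5

max y = 8, min y = -2.5, so height = 10.5.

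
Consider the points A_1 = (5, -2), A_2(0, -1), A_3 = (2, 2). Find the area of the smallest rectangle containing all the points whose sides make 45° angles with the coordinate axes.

17.5

In coordinates u = x + y, v = x − y the rectangle is axis-aligned; the map (x,y)→(u,v) scales areas by 2.
u-values: 3, -1, 4; range = 4 − (-1) = 5.
v-values: 7, 1, 0; range = 7 − 0 = 7.
Area = (5 × 7) / 2 = 17.5.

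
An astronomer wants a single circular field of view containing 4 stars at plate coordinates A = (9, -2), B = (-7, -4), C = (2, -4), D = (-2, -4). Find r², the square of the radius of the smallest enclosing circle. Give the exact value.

A smallest enclosing disk is always determined by at most three of the input points on its boundary.
The farthest pair is A–B with squared distance 260. The circle on this segment as diameter has centre (1, -3) and r² = 260/4 = 65.
Check C: distance² to centre = 2 ≤ 65, so it lies inside.
All remaining points lie in this disk, and no smaller disk contains both endpoints, so this is the minimum enclosing circle.

65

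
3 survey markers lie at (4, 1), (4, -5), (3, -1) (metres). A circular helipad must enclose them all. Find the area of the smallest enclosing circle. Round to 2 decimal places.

Call the three points A, B, C in the order given.
Side lengths²: AB² = 36, AC² = 5, BC² = 17.
Since AB² = 36 ≥ 17 + 5 = 22, the angle opposite AB is not acute, so the smallest enclosing circle has AB as diameter.
Centre = midpoint of AB = (4, -2), r² = 36/4 = 9.
Area = π·r² = π·9 ≈ 28.27.

28.27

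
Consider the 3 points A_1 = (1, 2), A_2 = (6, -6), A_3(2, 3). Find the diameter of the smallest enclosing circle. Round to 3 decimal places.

9.849

Side lengths²: A_1A_2² = 89, A_1A_3² = 2, A_2A_3² = 97.
Since A_2A_3² = 97 ≥ 89 + 2 = 91, the angle opposite A_2A_3 is not acute, so the smallest enclosing circle has A_2A_3 as diameter.
Centre = midpoint of A_2A_3 = (4, -1.5), r² = 97/4 = 24.25.
Diameter = 2r = 2√(24.25) ≈ 9.849.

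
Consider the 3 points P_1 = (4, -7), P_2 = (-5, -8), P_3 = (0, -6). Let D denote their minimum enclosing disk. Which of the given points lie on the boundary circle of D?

Side lengths²: P_1P_2² = 82, P_1P_3² = 17, P_2P_3² = 29.
Since P_1P_2² = 82 ≥ 29 + 17 = 46, the angle opposite P_1P_2 is not acute, so the smallest enclosing circle has P_1P_2 as diameter.
Centre = midpoint of P_1P_2 = (-0.5, -7.5), r² = 82/4 = 20.5.
The points at distance exactly r from the centre are P_1, P_2 — 2 points.

P_1, P_2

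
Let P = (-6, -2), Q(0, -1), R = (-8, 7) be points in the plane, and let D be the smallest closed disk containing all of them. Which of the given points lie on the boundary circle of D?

Side lengths²: PQ² = 37, PR² = 85, QR² = 128.
Since QR² = 128 ≥ 85 + 37 = 122, the angle opposite QR is not acute, so the smallest enclosing circle has QR as diameter.
Centre = midpoint of QR = (-4, 3), r² = 128/4 = 32.
The points at distance exactly r from the centre are Q, R — 2 points.

Q, R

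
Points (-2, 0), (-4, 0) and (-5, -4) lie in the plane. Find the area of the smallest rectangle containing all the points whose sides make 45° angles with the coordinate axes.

10.5

In coordinates u = x + y, v = x − y the rectangle is axis-aligned; the map (x,y)→(u,v) scales areas by 2.
u-values: -2, -4, -9; range = -2 − (-9) = 7.
v-values: -2, -4, -1; range = -1 − (-4) = 3.
Area = (7 × 3) / 2 = 10.5.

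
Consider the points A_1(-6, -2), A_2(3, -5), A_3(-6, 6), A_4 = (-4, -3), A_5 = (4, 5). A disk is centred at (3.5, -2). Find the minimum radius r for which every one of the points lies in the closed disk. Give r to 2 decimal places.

12.42

The required radius is the distance from (3.5, -2) to the farthest point.
Squared distances: 90.25, 9.25, 154.25, 57.25, 49.25.
Maximum is 154.25, attained at A_3.
r = √(154.25) ≈ 12.42.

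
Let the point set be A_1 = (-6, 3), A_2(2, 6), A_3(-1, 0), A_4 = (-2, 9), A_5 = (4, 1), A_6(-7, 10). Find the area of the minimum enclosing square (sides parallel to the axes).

121

The bounding box has width 11 and height 10.
An axis-aligned square enclosing the set must have side ≥ max(width, height).
So the minimum side is max(11, 10) = 11.
Area = 11² = 121.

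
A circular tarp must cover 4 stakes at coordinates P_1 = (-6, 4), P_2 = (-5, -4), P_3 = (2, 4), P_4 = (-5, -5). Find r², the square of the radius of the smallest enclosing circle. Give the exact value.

The minimum enclosing circle of a finite set is fixed by two of the points (as a diameter) or three (as a circumcircle).
The minimum enclosing circle is determined by three boundary points: P_1, P_3, P_4.
Their circumcentre is (-2, -1/9) with r² = 2665/81.
The farthest remaining point P_2 is at distance² 1954/81 ≤ 2665/81.

2665/81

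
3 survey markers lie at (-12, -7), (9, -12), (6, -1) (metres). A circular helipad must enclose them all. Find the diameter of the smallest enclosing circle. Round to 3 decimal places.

21.620

Call the three points A, B, C in the order given.
Side lengths²: AB² = 466, AC² = 360, BC² = 130.
Since AB² = 466 < 360 + 130 = 490, the triangle is acute, so the smallest enclosing circle is the circumcircle.
Circumcentre = (-49/36, -107/12), r² = 75725/648.
Diameter = 2r = 2√(75725/648) ≈ 21.620.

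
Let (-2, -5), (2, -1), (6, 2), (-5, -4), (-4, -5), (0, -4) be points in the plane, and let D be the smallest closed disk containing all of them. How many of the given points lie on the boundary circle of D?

2

The minimum enclosing circle of a finite set is fixed by two of the points (as a diameter) or three (as a circumcircle).
The farthest pair is (6, 2)–(-5, -4) with squared distance 157. The circle on this segment as diameter has centre (0.5, -1) and r² = 157/4 = 39.25.
Check (-2, -5): distance² to centre = 22.25 ≤ 39.25, so it lies inside.
All remaining points lie in this disk, and no smaller disk contains both endpoints, so this is the minimum enclosing circle.
The points at distance exactly r from the centre are (6, 2), (-5, -4) — 2 points.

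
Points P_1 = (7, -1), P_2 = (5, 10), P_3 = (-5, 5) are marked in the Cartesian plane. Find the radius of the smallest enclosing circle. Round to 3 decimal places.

Side lengths²: P_1P_2² = 125, P_1P_3² = 180, P_2P_3² = 125.
Since P_1P_3² = 180 < 125 + 125 = 250, the triangle is acute, so the smallest enclosing circle is the circumcircle.
Circumcentre = (1.875, 3.75), r² = 48.828125.
r = √(48.828125) ≈ 6.988.

6.988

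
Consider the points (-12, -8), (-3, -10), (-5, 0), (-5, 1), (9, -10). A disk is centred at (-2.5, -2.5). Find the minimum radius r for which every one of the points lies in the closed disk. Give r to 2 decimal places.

The required radius is the distance from (-2.5, -2.5) to the farthest point.
Squared distances: 120.5, 56.5, 12.5, 18.5, 188.5.
Maximum is 188.5, attained at (9, -10).
r = √(188.5) ≈ 13.73.

13.73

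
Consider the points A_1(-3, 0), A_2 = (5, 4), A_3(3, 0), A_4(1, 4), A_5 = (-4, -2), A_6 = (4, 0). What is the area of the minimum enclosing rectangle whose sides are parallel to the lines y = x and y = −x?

52.5

In coordinates u = x + y, v = x − y the rectangle is axis-aligned; the map (x,y)→(u,v) scales areas by 2.
u-values: -3, 9, 3, 5, -6, 4; range = 9 − (-6) = 15.
v-values: -3, 1, 3, -3, -2, 4; range = 4 − (-3) = 7.
Area = (15 × 7) / 2 = 52.5.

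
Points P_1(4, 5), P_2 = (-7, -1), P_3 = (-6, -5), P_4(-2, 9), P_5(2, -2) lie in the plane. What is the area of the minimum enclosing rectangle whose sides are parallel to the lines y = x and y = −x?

150

In coordinates u = x + y, v = x − y the rectangle is axis-aligned; the map (x,y)→(u,v) scales areas by 2.
u-values: 9, -8, -11, 7, 0; range = 9 − (-11) = 20.
v-values: -1, -6, -1, -11, 4; range = 4 − (-11) = 15.
Area = (20 × 15) / 2 = 150.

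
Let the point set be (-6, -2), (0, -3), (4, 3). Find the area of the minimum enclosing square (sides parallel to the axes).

100

The bounding box has width 10 and height 6.
An axis-aligned square enclosing the set must have side ≥ max(width, height).
So the minimum side is max(10, 6) = 10.
Area = 10² = 100.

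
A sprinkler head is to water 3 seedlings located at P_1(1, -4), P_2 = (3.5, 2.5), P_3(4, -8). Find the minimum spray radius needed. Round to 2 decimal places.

5.26

Side lengths²: P_1P_2² = 48.5, P_1P_3² = 25, P_2P_3² = 110.5.
Since P_2P_3² = 110.5 ≥ 48.5 + 25 = 73.5, the angle opposite P_2P_3 is not acute, so the smallest enclosing circle has P_2P_3 as diameter.
Centre = midpoint of P_2P_3 = (3.75, -2.75), r² = 110.5/4 = 27.625.
r = √(27.625) ≈ 5.26.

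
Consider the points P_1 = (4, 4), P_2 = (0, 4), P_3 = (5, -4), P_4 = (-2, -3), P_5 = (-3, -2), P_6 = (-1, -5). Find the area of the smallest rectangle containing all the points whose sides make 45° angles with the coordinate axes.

91

In coordinates u = x + y, v = x − y the rectangle is axis-aligned; the map (x,y)→(u,v) scales areas by 2.
u-values: 8, 4, 1, -5, -5, -6; range = 8 − (-6) = 14.
v-values: 0, -4, 9, 1, -1, 4; range = 9 − (-4) = 13.
Area = (14 × 13) / 2 = 91.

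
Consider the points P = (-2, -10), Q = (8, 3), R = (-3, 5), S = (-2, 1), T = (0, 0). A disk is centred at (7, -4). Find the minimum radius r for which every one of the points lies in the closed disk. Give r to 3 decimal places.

13.454

The required radius is the distance from (7, -4) to the farthest point.
Squared distances: 117, 50, 181, 106, 65.
Maximum is 181, attained at R.
r = √181 ≈ 13.454.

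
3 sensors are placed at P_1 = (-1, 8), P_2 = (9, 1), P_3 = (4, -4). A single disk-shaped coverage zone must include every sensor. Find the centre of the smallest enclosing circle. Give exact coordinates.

Side lengths²: P_1P_2² = 149, P_1P_3² = 169, P_2P_3² = 50.
Since P_1P_3² = 169 < 149 + 50 = 199, the triangle is acute, so the smallest enclosing circle is the circumcircle.
Circumcentre = (87/34, 83/34), r² = 25181/578.
Centre = (87/34, 83/34).

(87/34, 83/34)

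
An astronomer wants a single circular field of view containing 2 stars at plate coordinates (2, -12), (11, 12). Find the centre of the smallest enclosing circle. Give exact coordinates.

The smallest circle enclosing two points has them as diameter endpoints.
Centre = midpoint = (6.5, 0); r² = |(2, -12)−(11, 12)|²/4 = 657/4 = 164.25.
Centre = (6.5, 0).

(6.5, 0)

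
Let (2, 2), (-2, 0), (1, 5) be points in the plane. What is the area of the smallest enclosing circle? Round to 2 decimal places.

Call the three points A, B, C in the order given.
Side lengths²: AB² = 20, AC² = 10, BC² = 34.
Since BC² = 34 ≥ 20 + 10 = 30, the angle opposite BC is not acute, so the smallest enclosing circle has BC as diameter.
Centre = midpoint of BC = (-0.5, 2.5), r² = 34/4 = 8.5.
Area = π·r² = π·8.5 ≈ 26.70.

26.70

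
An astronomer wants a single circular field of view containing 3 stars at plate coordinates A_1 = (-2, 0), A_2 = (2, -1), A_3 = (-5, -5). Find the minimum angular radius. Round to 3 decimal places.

4.031

Side lengths²: A_1A_2² = 17, A_1A_3² = 34, A_2A_3² = 65.
Since A_2A_3² = 65 ≥ 34 + 17 = 51, the angle opposite A_2A_3 is not acute, so the smallest enclosing circle has A_2A_3 as diameter.
Centre = midpoint of A_2A_3 = (-1.5, -3), r² = 65/4 = 16.25.
r = √(16.25) ≈ 4.031.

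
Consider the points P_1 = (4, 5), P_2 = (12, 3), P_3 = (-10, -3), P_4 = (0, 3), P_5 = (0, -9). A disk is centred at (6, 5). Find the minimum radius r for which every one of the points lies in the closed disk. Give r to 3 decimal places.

17.889

The required radius is the distance from (6, 5) to the farthest point.
Squared distances: 4, 40, 320, 40, 232.
Maximum is 320, attained at P_3.
r = √320 ≈ 17.889.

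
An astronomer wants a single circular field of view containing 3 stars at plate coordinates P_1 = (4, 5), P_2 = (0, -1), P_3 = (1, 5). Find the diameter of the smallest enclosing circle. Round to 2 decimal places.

7.21

Side lengths²: P_1P_2² = 52, P_1P_3² = 9, P_2P_3² = 37.
Since P_1P_2² = 52 ≥ 37 + 9 = 46, the angle opposite P_1P_2 is not acute, so the smallest enclosing circle has P_1P_2 as diameter.
Centre = midpoint of P_1P_2 = (2, 2), r² = 52/4 = 13.
Diameter = 2r = 2√13 ≈ 7.21.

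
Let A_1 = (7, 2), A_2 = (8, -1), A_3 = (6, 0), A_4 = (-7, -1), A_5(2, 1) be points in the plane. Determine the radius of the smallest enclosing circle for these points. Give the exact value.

7.5

The farthest pair is A_2–A_4 with squared distance 225. The circle on this segment as diameter has centre (0.5, -1) and r² = 225/4 = 56.25.
Check A_1: distance² to centre = 51.25 ≤ 56.25, so it lies inside.
All remaining points lie in this disk, and no smaller disk contains both endpoints, so this is the minimum enclosing circle.
r = √(56.25) = 7.5.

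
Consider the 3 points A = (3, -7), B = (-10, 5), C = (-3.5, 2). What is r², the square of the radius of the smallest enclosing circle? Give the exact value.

Side lengths²: AB² = 313, AC² = 123.25, BC² = 51.25.
Since AB² = 313 ≥ 123.25 + 51.25 = 174.5, the angle opposite AB is not acute, so the smallest enclosing circle has AB as diameter.
Centre = midpoint of AB = (-3.5, -1), r² = 313/4 = 78.25.

78.25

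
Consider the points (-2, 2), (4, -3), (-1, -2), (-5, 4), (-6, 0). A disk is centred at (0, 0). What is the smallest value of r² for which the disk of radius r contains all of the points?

The required radius is the distance from (0, 0) to the farthest point.
Squared distances: 8, 25, 5, 41, 36.
Maximum is 41, attained at (-5, 4).

41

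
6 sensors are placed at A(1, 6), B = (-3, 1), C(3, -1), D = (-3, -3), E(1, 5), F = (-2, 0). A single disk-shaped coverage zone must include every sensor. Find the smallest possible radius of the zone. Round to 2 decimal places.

4.92

By Welzl's lemma the MEC is supported by two points (diametrically opposite) or three points (on a circumcircle).
The farthest pair is A–D with squared distance 97. The circle on this segment as diameter has centre (-1, 1.5) and r² = 97/4 = 24.25.
Check B: distance² to centre = 4.25 ≤ 24.25, so it lies inside.
All remaining points lie in this disk, and no smaller disk contains both endpoints, so this is the minimum enclosing circle.
r = √(24.25) ≈ 4.92.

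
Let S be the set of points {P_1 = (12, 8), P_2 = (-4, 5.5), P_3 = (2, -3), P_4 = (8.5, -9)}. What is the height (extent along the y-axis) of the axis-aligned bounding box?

17

max y = 8, min y = -9, so height = 17.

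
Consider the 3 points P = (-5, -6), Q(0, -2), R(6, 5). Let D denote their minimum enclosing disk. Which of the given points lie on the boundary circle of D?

P, R

Side lengths²: PQ² = 41, PR² = 242, QR² = 85.
Since PR² = 242 ≥ 85 + 41 = 126, the angle opposite PR is not acute, so the smallest enclosing circle has PR as diameter.
Centre = midpoint of PR = (0.5, -0.5), r² = 242/4 = 60.5.
The points at distance exactly r from the centre are P, R — 2 points.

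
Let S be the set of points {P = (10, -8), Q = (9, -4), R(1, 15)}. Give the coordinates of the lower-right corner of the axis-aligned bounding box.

(10, -8)

x-range [1, 10], y-range [-8, 15].
The lower-right corner is (10, -8).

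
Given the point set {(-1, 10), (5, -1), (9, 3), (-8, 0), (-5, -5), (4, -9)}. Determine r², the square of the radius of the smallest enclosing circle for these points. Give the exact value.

The minimum enclosing circle of a finite set is fixed by two of the points (as a diameter) or three (as a circumcircle).
The farthest pair is (-1, 10)–(4, -9) with squared distance 386. The circle on this segment as diameter has centre (1.5, 0.5) and r² = 386/4 = 96.5.
Check (5, -1): distance² to centre = 14.5 ≤ 96.5, so it lies inside.
All remaining points lie in this disk, and no smaller disk contains both endpoints, so this is the minimum enclosing circle.

96.5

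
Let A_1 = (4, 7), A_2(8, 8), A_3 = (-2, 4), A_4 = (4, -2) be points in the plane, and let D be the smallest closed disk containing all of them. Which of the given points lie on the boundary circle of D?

By Welzl's lemma the MEC is supported by two points (diametrically opposite) or three points (on a circumcircle).
The minimum enclosing circle is determined by three boundary points: A_2, A_3, A_4.
Their circumcentre is (27/7, 27/7) with r² = 1682/49.
The farthest remaining point A_1 is at distance² 485/49 ≤ 1682/49.
The points at distance exactly r from the centre are A_2, A_3, A_4 — 3 points.

A_2, A_3, A_4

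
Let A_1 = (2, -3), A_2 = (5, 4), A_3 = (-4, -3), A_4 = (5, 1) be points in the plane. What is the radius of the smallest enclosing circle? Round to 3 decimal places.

5.701

A smallest enclosing disk is always determined by at most three of the input points on its boundary.
The farthest pair is A_2–A_3 with squared distance 130. The circle on this segment as diameter has centre (0.5, 0.5) and r² = 130/4 = 32.5.
Check A_1: distance² to centre = 14.5 ≤ 32.5, so it lies inside.
All remaining points lie in this disk, and no smaller disk contains both endpoints, so this is the minimum enclosing circle.
r = √(32.5) ≈ 5.701.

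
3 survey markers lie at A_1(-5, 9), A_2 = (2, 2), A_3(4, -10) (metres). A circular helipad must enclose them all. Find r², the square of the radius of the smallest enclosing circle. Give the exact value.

110.5

Side lengths²: A_1A_2² = 98, A_1A_3² = 442, A_2A_3² = 148.
Since A_1A_3² = 442 ≥ 148 + 98 = 246, the angle opposite A_1A_3 is not acute, so the smallest enclosing circle has A_1A_3 as diameter.
Centre = midpoint of A_1A_3 = (-0.5, -0.5), r² = 442/4 = 110.5.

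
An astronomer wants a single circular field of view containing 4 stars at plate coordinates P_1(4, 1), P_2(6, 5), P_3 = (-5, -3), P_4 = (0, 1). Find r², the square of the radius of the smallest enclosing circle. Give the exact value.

46.25

The minimum enclosing circle of a finite set is fixed by two of the points (as a diameter) or three (as a circumcircle).
The farthest pair is P_2–P_3 with squared distance 185. The circle on this segment as diameter has centre (0.5, 1) and r² = 185/4 = 46.25.
Check P_1: distance² to centre = 12.25 ≤ 46.25, so it lies inside.
All remaining points lie in this disk, and no smaller disk contains both endpoints, so this is the minimum enclosing circle.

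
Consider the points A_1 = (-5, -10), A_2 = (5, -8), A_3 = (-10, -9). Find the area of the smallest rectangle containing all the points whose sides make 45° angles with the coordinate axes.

In coordinates u = x + y, v = x − y the rectangle is axis-aligned; the map (x,y)→(u,v) scales areas by 2.
u-values: -15, -3, -19; range = -3 − (-19) = 16.
v-values: 5, 13, -1; range = 13 − (-1) = 14.
Area = (16 × 14) / 2 = 112.

112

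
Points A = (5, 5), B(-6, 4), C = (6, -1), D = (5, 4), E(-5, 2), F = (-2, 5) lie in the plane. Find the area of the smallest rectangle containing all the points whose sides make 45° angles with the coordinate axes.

In coordinates u = x + y, v = x − y the rectangle is axis-aligned; the map (x,y)→(u,v) scales areas by 2.
u-values: 10, -2, 5, 9, -3, 3; range = 10 − (-3) = 13.
v-values: 0, -10, 7, 1, -7, -7; range = 7 − (-10) = 17.
Area = (13 × 17) / 2 = 110.5.

110.5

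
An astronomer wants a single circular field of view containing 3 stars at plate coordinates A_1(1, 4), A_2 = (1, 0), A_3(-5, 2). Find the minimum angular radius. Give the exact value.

10/3

Side lengths²: A_1A_2² = 16, A_1A_3² = 40, A_2A_3² = 40.
Since A_2A_3² = 40 < 40 + 16 = 56, the triangle is acute, so the smallest enclosing circle is the circumcircle.
Circumcentre = (-5/3, 2), r² = 100/9.
r = √(100/9) = 10/3.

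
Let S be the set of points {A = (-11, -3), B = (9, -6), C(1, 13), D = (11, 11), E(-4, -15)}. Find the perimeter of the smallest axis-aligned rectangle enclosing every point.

100

Width = max x − min x = 11 − (-11) = 22.
Height = max y − min y = 13 − (-15) = 28.
Perimeter = 2(22 + 28) = 100.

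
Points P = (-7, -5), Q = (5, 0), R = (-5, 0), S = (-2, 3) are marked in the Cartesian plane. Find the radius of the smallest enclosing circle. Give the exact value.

6.5

A smallest enclosing disk is always determined by at most three of the input points on its boundary.
The farthest pair is P–Q with squared distance 169. The circle on this segment as diameter has centre (-1, -2.5) and r² = 169/4 = 42.25.
Check R: distance² to centre = 22.25 ≤ 42.25, so it lies inside.
All remaining points lie in this disk, and no smaller disk contains both endpoints, so this is the minimum enclosing circle.
r = √(42.25) = 6.5.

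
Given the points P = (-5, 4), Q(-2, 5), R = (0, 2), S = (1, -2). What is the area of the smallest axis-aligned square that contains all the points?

49

The bounding box has width 6 and height 7.
An axis-aligned square enclosing the set must have side ≥ max(width, height).
So the minimum side is max(6, 7) = 7.
Area = 7² = 49.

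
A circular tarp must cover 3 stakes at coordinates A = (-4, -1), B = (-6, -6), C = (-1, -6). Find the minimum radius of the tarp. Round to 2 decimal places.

3.14

Side lengths²: AB² = 29, AC² = 34, BC² = 25.
Since AC² = 34 < 29 + 25 = 54, the triangle is acute, so the smallest enclosing circle is the circumcircle.
Circumcentre = (-3.5, -4.1), r² = 9.86.
r = √(9.86) ≈ 3.14.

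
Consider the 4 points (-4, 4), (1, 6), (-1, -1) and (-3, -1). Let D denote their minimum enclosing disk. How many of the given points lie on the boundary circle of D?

2

The farthest pair is (1, 6)–(-3, -1) with squared distance 65. The circle on this segment as diameter has centre (-1, 2.5) and r² = 65/4 = 16.25.
Check (-4, 4): distance² to centre = 11.25 ≤ 16.25, so it lies inside.
All remaining points lie in this disk, and no smaller disk contains both endpoints, so this is the minimum enclosing circle.
The points at distance exactly r from the centre are (1, 6), (-3, -1) — 2 points.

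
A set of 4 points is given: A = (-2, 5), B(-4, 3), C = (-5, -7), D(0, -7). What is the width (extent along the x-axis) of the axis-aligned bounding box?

5

max x = 0, min x = -5, so width = 5.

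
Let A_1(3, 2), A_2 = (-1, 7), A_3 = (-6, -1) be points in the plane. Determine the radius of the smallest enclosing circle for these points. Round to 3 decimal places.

5.027

Side lengths²: A_1A_2² = 41, A_1A_3² = 90, A_2A_3² = 89.
Since A_1A_3² = 90 < 89 + 41 = 130, the triangle is acute, so the smallest enclosing circle is the circumcircle.
Circumcentre = (-77/38, 79/38), r² = 18245/722.
r = √(18245/722) ≈ 5.027.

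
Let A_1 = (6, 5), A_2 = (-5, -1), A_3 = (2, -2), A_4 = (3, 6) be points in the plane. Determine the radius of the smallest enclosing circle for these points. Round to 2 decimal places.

A smallest enclosing disk is always determined by at most three of the input points on its boundary.
The farthest pair is A_1–A_2 with squared distance 157. The circle on this segment as diameter has centre (0.5, 2) and r² = 157/4 = 39.25.
Check A_3: distance² to centre = 18.25 ≤ 39.25, so it lies inside.
All remaining points lie in this disk, and no smaller disk contains both endpoints, so this is the minimum enclosing circle.
r = √(39.25) ≈ 6.26.

6.26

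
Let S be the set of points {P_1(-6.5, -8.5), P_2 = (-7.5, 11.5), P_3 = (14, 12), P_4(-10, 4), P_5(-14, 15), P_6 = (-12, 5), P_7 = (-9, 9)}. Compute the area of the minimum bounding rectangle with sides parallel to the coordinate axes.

x ranges over [-14, 14], width 28.
y ranges over [-8.5, 15], height 23.5.
Area = 28 × 23.5 = 658.

658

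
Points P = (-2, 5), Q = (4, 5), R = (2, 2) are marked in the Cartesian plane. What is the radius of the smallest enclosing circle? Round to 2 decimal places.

3.00

Side lengths²: PQ² = 36, PR² = 25, QR² = 13.
Since PQ² = 36 < 25 + 13 = 38, the triangle is acute, so the smallest enclosing circle is the circumcircle.
Circumcentre = (1, 29/6), r² = 325/36.
r = √(325/36) ≈ 3.00.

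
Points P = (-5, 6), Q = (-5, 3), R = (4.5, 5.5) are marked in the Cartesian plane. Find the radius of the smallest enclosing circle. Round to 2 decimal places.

4.92

Side lengths²: PQ² = 9, PR² = 90.5, QR² = 96.5.
Since QR² = 96.5 < 90.5 + 9 = 99.5, the triangle is acute, so the smallest enclosing circle is the circumcircle.
Circumcentre = (-6/19, 4.5), r² = 34933/1444.
r = √(34933/1444) ≈ 4.92.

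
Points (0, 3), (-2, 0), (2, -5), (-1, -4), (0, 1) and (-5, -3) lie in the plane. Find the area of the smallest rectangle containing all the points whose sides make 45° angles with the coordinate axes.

In coordinates u = x + y, v = x − y the rectangle is axis-aligned; the map (x,y)→(u,v) scales areas by 2.
u-values: 3, -2, -3, -5, 1, -8; range = 3 − (-8) = 11.
v-values: -3, -2, 7, 3, -1, -2; range = 7 − (-3) = 10.
Area = (11 × 10) / 2 = 55.

55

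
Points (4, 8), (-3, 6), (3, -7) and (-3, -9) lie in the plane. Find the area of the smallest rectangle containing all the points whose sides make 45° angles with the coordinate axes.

In coordinates u = x + y, v = x − y the rectangle is axis-aligned; the map (x,y)→(u,v) scales areas by 2.
u-values: 12, 3, -4, -12; range = 12 − (-12) = 24.
v-values: -4, -9, 10, 6; range = 10 − (-9) = 19.
Area = (24 × 19) / 2 = 228.

228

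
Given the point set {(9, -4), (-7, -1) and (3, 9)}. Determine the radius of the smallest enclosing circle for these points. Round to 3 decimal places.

Call the three points A, B, C in the order given.
Side lengths²: AB² = 265, AC² = 205, BC² = 200.
Since AB² = 265 < 205 + 200 = 405, the triangle is acute, so the smallest enclosing circle is the circumcircle.
Circumcentre = (59/38, 17/38), r² = 54325/722.
r = √(54325/722) ≈ 8.674.

8.674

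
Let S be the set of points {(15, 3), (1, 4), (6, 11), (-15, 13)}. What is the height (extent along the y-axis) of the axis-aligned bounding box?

10

max y = 13, min y = 3, so height = 10.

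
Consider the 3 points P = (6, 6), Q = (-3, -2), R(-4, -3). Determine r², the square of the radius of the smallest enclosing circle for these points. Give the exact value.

Side lengths²: PQ² = 145, PR² = 181, QR² = 2.
Since PR² = 181 ≥ 145 + 2 = 147, the angle opposite PR is not acute, so the smallest enclosing circle has PR as diameter.
Centre = midpoint of PR = (1, 1.5), r² = 181/4 = 45.25.

45.25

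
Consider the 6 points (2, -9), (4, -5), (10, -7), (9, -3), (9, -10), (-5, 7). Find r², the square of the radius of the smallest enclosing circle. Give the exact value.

121.25

The farthest pair is (9, -10)–(-5, 7) with squared distance 485. The circle on this segment as diameter has centre (2, -1.5) and r² = 485/4 = 121.25.
Check (2, -9): distance² to centre = 56.25 ≤ 121.25, so it lies inside.
All remaining points lie in this disk, and no smaller disk contains both endpoints, so this is the minimum enclosing circle.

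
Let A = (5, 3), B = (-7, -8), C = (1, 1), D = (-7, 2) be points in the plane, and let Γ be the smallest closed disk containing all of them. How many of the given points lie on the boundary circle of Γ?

A smallest enclosing disk is always determined by at most three of the input points on its boundary.
The farthest pair is A–B with squared distance 265. The circle on this segment as diameter has centre (-1, -2.5) and r² = 265/4 = 66.25.
Check C: distance² to centre = 16.25 ≤ 66.25, so it lies inside.
All remaining points lie in this disk, and no smaller disk contains both endpoints, so this is the minimum enclosing circle.
The points at distance exactly r from the centre are A, B — 2 points.

2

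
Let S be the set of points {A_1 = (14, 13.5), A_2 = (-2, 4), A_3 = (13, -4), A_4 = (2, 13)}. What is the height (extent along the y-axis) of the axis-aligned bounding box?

max y = 13.5, min y = -4, so height = 17.5.

17.5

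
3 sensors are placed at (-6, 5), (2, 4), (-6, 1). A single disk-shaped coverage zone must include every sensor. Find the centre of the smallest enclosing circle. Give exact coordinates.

Call the three points A, B, C in the order given.
Side lengths²: AB² = 65, AC² = 16, BC² = 73.
Since BC² = 73 < 65 + 16 = 81, the triangle is acute, so the smallest enclosing circle is the circumcircle.
Circumcentre = (-2.1875, 3), r² = 18.53515625.
Centre = (-2.1875, 3).

(-2.1875, 3)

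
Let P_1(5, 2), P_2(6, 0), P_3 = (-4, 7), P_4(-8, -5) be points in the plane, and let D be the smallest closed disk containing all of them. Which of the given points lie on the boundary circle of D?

The minimum enclosing circle of a finite set is fixed by two of the points (as a diameter) or three (as a circumcircle).
The minimum enclosing circle is determined by three boundary points: P_2, P_3, P_4.
Their circumcentre is (-129/74, -31/74) with r² = 164645/2738.
The farthest remaining point P_1 is at distance² 140521/2738 ≤ 164645/2738.
The points at distance exactly r from the centre are P_2, P_3, P_4 — 3 points.

P_2, P_3, P_4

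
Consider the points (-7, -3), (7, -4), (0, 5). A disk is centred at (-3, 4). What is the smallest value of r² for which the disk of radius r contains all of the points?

The required radius is the distance from (-3, 4) to the farthest point.
Squared distances: 65, 164, 10.
Maximum is 164, attained at (7, -4).

164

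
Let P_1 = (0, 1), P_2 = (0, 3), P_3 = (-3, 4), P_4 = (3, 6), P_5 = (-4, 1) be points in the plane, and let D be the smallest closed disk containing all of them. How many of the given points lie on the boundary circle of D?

The minimum enclosing circle of a finite set is fixed by two of the points (as a diameter) or three (as a circumcircle).
The farthest pair is P_4–P_5 with squared distance 74. The circle on this segment as diameter has centre (-0.5, 3.5) and r² = 74/4 = 18.5.
Check P_1: distance² to centre = 6.5 ≤ 18.5, so it lies inside.
All remaining points lie in this disk, and no smaller disk contains both endpoints, so this is the minimum enclosing circle.
The points at distance exactly r from the centre are P_4, P_5 — 2 points.

2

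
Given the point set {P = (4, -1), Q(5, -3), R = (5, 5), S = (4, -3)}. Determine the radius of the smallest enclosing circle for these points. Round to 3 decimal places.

The minimum enclosing circle of a finite set is fixed by two of the points (as a diameter) or three (as a circumcircle).
The farthest pair is R–S with squared distance 65. The circle on this segment as diameter has centre (4.5, 1) and r² = 65/4 = 16.25.
Check P: distance² to centre = 4.25 ≤ 16.25, so it lies inside.
All remaining points lie in this disk, and no smaller disk contains both endpoints, so this is the minimum enclosing circle.
r = √(16.25) ≈ 4.031.

4.031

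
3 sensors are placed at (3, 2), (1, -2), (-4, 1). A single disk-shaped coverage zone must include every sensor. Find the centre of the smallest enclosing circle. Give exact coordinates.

(-6/13, 16/13)

Call the three points A, B, C in the order given.
Side lengths²: AB² = 20, AC² = 50, BC² = 34.
Since AC² = 50 < 34 + 20 = 54, the triangle is acute, so the smallest enclosing circle is the circumcircle.
Circumcentre = (-6/13, 16/13), r² = 2125/169.
Centre = (-6/13, 16/13).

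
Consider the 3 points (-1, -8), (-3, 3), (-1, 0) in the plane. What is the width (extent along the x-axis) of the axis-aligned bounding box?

max x = -1, min x = -3, so width = 2.

2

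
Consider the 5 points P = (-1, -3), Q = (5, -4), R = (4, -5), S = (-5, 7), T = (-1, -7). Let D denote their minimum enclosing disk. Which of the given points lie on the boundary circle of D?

A smallest enclosing disk is always determined by at most three of the input points on its boundary.
The minimum enclosing circle is determined by three boundary points: Q, S, T.
Their circumcentre is (-1.03125, 0.5625) with r² = 57.1923828125.
The farthest remaining point R is at distance² 56.2548828125 ≤ 57.1923828125.
The points at distance exactly r from the centre are Q, S, T — 3 points.

Q, S, T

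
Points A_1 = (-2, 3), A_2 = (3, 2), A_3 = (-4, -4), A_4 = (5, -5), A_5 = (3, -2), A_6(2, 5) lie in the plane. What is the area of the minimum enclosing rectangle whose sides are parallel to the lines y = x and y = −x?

In coordinates u = x + y, v = x − y the rectangle is axis-aligned; the map (x,y)→(u,v) scales areas by 2.
u-values: 1, 5, -8, 0, 1, 7; range = 7 − (-8) = 15.
v-values: -5, 1, 0, 10, 5, -3; range = 10 − (-5) = 15.
Area = (15 × 15) / 2 = 112.5.

112.5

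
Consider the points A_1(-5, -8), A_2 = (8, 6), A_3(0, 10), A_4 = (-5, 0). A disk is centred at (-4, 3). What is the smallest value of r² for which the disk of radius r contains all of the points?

The required radius is the distance from (-4, 3) to the farthest point.
Squared distances: 122, 153, 65, 10.
Maximum is 153, attained at A_2.

153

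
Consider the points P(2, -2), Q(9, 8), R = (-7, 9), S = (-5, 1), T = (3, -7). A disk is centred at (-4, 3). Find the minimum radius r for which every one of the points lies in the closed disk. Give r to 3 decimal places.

13.928

The required radius is the distance from (-4, 3) to the farthest point.
Squared distances: 61, 194, 45, 5, 149.
Maximum is 194, attained at Q.
r = √194 ≈ 13.928.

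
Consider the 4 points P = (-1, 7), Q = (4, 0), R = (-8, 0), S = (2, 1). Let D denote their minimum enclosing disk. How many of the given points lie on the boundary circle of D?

The minimum enclosing circle is determined by three boundary points: P, Q, R.
Their circumcentre is (-2, 1) with r² = 37.
The farthest remaining point S is at distance² 16 ≤ 37.
The points at distance exactly r from the centre are P, Q, R — 3 points.

3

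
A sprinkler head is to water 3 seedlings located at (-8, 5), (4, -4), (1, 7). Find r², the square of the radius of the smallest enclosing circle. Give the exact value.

56.25

Call the three points A, B, C in the order given.
Side lengths²: AB² = 225, AC² = 85, BC² = 130.
Since AB² = 225 ≥ 130 + 85 = 215, the angle opposite AB is not acute, so the smallest enclosing circle has AB as diameter.
Centre = midpoint of AB = (-2, 0.5), r² = 225/4 = 56.25.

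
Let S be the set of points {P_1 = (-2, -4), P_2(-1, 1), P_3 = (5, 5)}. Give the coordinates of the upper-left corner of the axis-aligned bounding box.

x-range [-2, 5], y-range [-4, 5].
The upper-left corner is (-2, 5).

(-2, 5)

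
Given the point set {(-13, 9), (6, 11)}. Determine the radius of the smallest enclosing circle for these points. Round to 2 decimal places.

9.55

The smallest circle enclosing two points has them as diameter endpoints.
Centre = midpoint = (-3.5, 10); r² = |(-13, 9)−(6, 11)|²/4 = 365/4 = 91.25.
r = √(91.25) ≈ 9.55.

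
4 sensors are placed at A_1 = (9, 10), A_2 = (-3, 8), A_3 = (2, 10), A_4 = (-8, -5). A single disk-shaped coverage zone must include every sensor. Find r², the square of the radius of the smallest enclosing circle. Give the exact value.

128.5

By Welzl's lemma the MEC is supported by two points (diametrically opposite) or three points (on a circumcircle).
The farthest pair is A_1–A_4 with squared distance 514. The circle on this segment as diameter has centre (0.5, 2.5) and r² = 514/4 = 128.5.
Check A_2: distance² to centre = 42.5 ≤ 128.5, so it lies inside.
All remaining points lie in this disk, and no smaller disk contains both endpoints, so this is the minimum enclosing circle.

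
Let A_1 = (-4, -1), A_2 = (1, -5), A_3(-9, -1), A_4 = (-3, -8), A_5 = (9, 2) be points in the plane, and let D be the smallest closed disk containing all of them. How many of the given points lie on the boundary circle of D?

2

By Welzl's lemma the MEC is supported by two points (diametrically opposite) or three points (on a circumcircle).
The farthest pair is A_3–A_5 with squared distance 333. The circle on this segment as diameter has centre (0, 0.5) and r² = 333/4 = 83.25.
Check A_1: distance² to centre = 18.25 ≤ 83.25, so it lies inside.
All remaining points lie in this disk, and no smaller disk contains both endpoints, so this is the minimum enclosing circle.
The points at distance exactly r from the centre are A_3, A_5 — 2 points.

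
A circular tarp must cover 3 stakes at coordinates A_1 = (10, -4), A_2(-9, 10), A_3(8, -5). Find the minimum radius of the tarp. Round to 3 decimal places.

Side lengths²: A_1A_2² = 557, A_1A_3² = 5, A_2A_3² = 514.
Since A_1A_2² = 557 ≥ 514 + 5 = 519, the angle opposite A_1A_2 is not acute, so the smallest enclosing circle has A_1A_2 as diameter.
Centre = midpoint of A_1A_2 = (0.5, 3), r² = 557/4 = 139.25.
r = √(139.25) ≈ 11.800.

11.800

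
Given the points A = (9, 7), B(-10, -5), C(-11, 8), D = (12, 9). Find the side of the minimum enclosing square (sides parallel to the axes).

The bounding box has width 23 and height 14.
An axis-aligned square enclosing the set must have side ≥ max(width, height).
So the minimum side is max(23, 14) = 23.

23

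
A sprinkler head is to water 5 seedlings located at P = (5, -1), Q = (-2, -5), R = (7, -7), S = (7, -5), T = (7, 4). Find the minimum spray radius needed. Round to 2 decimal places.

By Welzl's lemma the MEC is supported by two points (diametrically opposite) or three points (on a circumcircle).
The minimum enclosing circle is determined by three boundary points: Q, R, T.
Their circumcentre is (3.5, -1.5) with r² = 42.5.
The farthest remaining point S is at distance² 24.5 ≤ 42.5.
r = √(42.5) ≈ 6.52.

6.52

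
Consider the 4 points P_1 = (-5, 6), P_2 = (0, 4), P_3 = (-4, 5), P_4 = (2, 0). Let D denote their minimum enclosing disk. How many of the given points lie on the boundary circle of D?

2

The farthest pair is P_1–P_4 with squared distance 85. The circle on this segment as diameter has centre (-1.5, 3) and r² = 85/4 = 21.25.
Check P_2: distance² to centre = 3.25 ≤ 21.25, so it lies inside.
All remaining points lie in this disk, and no smaller disk contains both endpoints, so this is the minimum enclosing circle.
The points at distance exactly r from the centre are P_1, P_4 — 2 points.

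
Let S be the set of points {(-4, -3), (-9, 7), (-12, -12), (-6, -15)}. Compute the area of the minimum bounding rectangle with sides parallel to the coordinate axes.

176

x ranges over [-12, -4], width 8.
y ranges over [-15, 7], height 22.
Area = 8 × 22 = 176.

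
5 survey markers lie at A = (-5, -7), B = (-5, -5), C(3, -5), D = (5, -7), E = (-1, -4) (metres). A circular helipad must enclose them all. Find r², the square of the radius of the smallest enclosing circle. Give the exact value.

26

The minimum enclosing circle of a finite set is fixed by two of the points (as a diameter) or three (as a circumcircle).
The farthest pair is B–D with squared distance 104. The circle on this segment as diameter has centre (0, -6) and r² = 104/4 = 26.
Check A: distance² to centre = 26 ≤ 26, so it lies inside.
All remaining points lie in this disk, and no smaller disk contains both endpoints, so this is the minimum enclosing circle.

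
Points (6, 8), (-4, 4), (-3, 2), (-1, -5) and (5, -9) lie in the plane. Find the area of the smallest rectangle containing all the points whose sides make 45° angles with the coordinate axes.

220

In coordinates u = x + y, v = x − y the rectangle is axis-aligned; the map (x,y)→(u,v) scales areas by 2.
u-values: 14, 0, -1, -6, -4; range = 14 − (-6) = 20.
v-values: -2, -8, -5, 4, 14; range = 14 − (-8) = 22.
Area = (20 × 22) / 2 = 220.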